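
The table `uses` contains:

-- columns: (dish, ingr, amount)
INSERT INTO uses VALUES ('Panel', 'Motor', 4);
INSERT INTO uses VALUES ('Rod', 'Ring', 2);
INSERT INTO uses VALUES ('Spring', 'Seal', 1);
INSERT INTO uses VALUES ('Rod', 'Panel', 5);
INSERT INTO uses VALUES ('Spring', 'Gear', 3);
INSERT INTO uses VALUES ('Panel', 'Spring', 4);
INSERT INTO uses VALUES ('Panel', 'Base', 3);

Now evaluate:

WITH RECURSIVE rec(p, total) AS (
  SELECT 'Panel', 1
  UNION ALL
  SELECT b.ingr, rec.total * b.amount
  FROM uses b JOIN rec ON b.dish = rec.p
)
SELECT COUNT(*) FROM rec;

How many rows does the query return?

Base: (Panel, total=1).
Iteration 1: components of {Panel} -> Base = 1*3 = 3, Motor = 1*4 = 4, Spring = 1*4 = 4.
Iteration 2: components of {Base,Motor,Spring} -> Gear = 4*3 = 12, Seal = 4*1 = 4.
Iteration 3: no further components; recursion stops.
Total rows emitted: 6.

6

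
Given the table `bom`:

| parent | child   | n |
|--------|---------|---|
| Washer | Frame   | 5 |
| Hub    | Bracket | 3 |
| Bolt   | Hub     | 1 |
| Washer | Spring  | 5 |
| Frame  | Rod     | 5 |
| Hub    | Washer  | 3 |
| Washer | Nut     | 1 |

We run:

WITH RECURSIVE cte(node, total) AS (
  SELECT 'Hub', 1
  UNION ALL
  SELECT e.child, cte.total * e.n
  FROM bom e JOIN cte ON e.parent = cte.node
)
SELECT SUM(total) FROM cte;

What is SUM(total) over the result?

115

Base: (Hub, total=1).
Iteration 1: components of {Hub} -> Bracket = 1*3 = 3, Washer = 1*3 = 3.
Iteration 2: components of {Bracket,Washer} -> Frame = 3*5 = 15, Nut = 3*1 = 3, Spring = 3*5 = 15.
Iteration 3: components of {Frame,Nut,Spring} -> Rod = 15*5 = 75.
Iteration 4: no further components; recursion stops.
SUM(total) = 1 + 3 + 3 + 15 + 15 + 3 + 75 = 115.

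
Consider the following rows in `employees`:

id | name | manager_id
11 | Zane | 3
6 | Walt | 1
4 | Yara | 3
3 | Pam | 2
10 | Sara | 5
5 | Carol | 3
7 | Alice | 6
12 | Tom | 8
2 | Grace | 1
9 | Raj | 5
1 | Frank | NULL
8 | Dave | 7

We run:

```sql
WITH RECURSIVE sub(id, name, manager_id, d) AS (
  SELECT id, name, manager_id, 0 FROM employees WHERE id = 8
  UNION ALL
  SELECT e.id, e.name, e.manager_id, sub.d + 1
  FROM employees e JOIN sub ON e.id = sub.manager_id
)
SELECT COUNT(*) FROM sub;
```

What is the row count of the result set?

4

Base: id=8 (Dave), manager_id=7, d 0.
Iteration 1: join on id=7 -> Alice (id 7, manager_id=6, d 1).
Iteration 2: join on id=6 -> Walt (id 6, manager_id=1, d 2).
Iteration 3: join on id=1 -> Frank (id 1, manager_id=NULL, d 3).
Iteration 4: manager_id is NULL; no match; recursion stops.
Total rows emitted: 4.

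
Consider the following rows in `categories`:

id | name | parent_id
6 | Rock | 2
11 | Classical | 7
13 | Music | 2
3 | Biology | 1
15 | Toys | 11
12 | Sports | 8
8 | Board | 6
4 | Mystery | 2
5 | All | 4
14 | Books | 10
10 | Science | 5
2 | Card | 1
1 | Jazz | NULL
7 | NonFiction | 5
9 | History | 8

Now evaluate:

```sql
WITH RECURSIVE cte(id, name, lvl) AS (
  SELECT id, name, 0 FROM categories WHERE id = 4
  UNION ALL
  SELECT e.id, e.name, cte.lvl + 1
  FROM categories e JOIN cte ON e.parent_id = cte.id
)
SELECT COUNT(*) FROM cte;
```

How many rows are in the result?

7

Base: id=4 (Mystery) at lvl 0.
Iteration 1: rows with parent_id in {4} -> All (id 5, lvl 1).
Iteration 2: rows with parent_id in {5} -> NonFiction (id 7, lvl 2), Science (id 10, lvl 2).
Iteration 3: rows with parent_id in {7,10} -> Classical (id 11, lvl 3), Books (id 14, lvl 3).
Iteration 4: rows with parent_id in {11,14} -> Toys (id 15, lvl 4).
Iteration 5: no rows with parent_id in {15}; recursion stops.
Total rows emitted: 7.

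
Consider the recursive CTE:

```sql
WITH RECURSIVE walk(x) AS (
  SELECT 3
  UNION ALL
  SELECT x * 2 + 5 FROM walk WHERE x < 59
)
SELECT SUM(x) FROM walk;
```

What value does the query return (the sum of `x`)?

100

Base: x=3.
Iteration 1: 3 < 59 holds -> x = 3 * 2 + 5 = 11.
Iteration 2: 11 < 59 holds -> x = 11 * 2 + 5 = 27.
Iteration 3: 27 < 59 holds -> x = 27 * 2 + 5 = 59.
Iteration 4: 59 < 59 fails; recursion stops.
SUM(x) = 3 + 11 + 27 + 59 = 100.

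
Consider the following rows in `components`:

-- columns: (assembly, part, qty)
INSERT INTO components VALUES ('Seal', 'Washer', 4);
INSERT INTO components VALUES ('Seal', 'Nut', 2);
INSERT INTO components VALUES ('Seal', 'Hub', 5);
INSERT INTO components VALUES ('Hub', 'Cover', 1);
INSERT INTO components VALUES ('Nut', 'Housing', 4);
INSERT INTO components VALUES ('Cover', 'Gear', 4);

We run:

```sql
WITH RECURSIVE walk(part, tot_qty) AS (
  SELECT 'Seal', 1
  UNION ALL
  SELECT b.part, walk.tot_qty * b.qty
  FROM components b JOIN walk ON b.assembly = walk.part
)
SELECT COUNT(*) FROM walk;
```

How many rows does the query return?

7

Base: (Seal, tot_qty=1).
Iteration 1: components of {Seal} -> Hub = 1*5 = 5, Nut = 1*2 = 2, Washer = 1*4 = 4.
Iteration 2: components of {Hub,Nut,Washer} -> Cover = 5*1 = 5, Housing = 2*4 = 8.
Iteration 3: components of {Cover,Housing} -> Gear = 5*4 = 20.
Iteration 4: no further components; recursion stops.
Total rows emitted: 7.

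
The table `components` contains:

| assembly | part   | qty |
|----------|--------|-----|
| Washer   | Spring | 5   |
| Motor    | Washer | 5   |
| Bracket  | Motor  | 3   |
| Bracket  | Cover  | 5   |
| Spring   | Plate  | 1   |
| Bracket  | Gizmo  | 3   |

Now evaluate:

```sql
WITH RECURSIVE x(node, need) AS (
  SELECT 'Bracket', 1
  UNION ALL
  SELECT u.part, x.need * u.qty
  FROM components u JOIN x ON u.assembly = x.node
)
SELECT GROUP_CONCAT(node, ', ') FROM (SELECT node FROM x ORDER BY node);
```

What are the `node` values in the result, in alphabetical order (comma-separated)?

Base: (Bracket, need=1).
Iteration 1: components of {Bracket} -> Cover = 1*5 = 5, Gizmo = 1*3 = 3, Motor = 1*3 = 3.
Iteration 2: components of {Cover,Gizmo,Motor} -> Washer = 3*5 = 15.
Iteration 3: components of {Washer} -> Spring = 15*5 = 75.
Iteration 4: components of {Spring} -> Plate = 75*1 = 75.
Iteration 5: no further components; recursion stops.

Bracket, Cover, Gizmo, Motor, Plate, Spring, Washer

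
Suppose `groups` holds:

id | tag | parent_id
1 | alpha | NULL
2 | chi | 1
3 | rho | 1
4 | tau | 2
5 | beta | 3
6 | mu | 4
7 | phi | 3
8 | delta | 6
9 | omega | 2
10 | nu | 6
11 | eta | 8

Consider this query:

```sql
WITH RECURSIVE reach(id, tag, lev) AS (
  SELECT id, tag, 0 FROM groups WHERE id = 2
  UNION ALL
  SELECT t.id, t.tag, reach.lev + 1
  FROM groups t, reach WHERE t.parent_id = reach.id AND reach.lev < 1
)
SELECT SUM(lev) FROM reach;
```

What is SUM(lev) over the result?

2

Base: id=2 (chi) at lev 0.
Iteration 1: rows with parent_id in {2} -> tau (id 4, lev 1), omega (id 9, lev 1).
Iteration 2: lev < 1 fails for all current rows; recursion stops.
SUM(lev) = 0 + 1 + 1 = 2.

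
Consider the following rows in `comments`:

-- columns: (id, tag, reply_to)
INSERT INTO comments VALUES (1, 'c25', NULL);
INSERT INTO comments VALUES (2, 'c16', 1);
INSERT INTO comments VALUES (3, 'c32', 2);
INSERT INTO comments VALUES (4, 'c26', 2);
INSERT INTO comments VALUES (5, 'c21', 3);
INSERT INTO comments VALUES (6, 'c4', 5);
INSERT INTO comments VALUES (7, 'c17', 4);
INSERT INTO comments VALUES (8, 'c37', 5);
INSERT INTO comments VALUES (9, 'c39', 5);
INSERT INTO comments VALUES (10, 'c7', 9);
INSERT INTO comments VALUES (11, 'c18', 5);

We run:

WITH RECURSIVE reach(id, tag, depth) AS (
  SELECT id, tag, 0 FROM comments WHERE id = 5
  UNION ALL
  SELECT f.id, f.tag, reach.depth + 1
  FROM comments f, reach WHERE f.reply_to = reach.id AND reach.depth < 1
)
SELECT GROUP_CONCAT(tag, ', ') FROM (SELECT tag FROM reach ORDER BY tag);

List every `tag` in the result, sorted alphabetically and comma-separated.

Base: id=5 (c21) at depth 0.
Iteration 1: rows with reply_to in {5} -> c4 (id 6, depth 1), c37 (id 8, depth 1), c39 (id 9, depth 1), c18 (id 11, depth 1).
Iteration 2: depth < 1 fails for all current rows; recursion stops.

c18, c21, c37, c39, c4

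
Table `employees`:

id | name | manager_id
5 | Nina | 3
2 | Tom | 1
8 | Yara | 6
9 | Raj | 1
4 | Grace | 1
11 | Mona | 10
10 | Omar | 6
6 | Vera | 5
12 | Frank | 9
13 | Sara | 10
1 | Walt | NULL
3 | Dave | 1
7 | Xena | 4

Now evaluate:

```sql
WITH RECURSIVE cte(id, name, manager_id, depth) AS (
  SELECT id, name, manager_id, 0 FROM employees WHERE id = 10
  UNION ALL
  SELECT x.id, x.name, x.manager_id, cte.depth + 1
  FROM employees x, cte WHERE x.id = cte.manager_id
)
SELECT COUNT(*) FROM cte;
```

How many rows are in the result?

Base: id=10 (Omar), manager_id=6, depth 0.
Iteration 1: join on id=6 -> Vera (id 6, manager_id=5, depth 1).
Iteration 2: join on id=5 -> Nina (id 5, manager_id=3, depth 2).
Iteration 3: join on id=3 -> Dave (id 3, manager_id=1, depth 3).
Iteration 4: join on id=1 -> Walt (id 1, manager_id=NULL, depth 4).
Iteration 5: manager_id is NULL; no match; recursion stops.
Total rows emitted: 5.

5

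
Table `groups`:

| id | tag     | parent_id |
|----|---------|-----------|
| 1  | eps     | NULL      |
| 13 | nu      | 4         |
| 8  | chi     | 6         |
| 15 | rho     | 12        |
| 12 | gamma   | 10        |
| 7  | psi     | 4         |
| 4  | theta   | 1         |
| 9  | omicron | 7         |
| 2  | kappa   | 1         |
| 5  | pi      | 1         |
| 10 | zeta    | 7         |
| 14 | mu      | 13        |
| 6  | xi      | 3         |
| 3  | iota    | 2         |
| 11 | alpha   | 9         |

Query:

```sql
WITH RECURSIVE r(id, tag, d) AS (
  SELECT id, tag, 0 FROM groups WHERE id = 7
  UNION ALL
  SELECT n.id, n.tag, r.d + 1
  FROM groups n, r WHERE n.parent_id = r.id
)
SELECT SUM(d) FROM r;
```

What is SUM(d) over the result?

9

Base: id=7 (psi) at d 0.
Iteration 1: rows with parent_id in {7} -> omicron (id 9, d 1), zeta (id 10, d 1).
Iteration 2: rows with parent_id in {9,10} -> alpha (id 11, d 2), gamma (id 12, d 2).
Iteration 3: rows with parent_id in {11,12} -> rho (id 15, d 3).
Iteration 4: no rows with parent_id in {15}; recursion stops.
SUM(d) = 0 + 1 + 1 + 2 + 2 + 3 = 9.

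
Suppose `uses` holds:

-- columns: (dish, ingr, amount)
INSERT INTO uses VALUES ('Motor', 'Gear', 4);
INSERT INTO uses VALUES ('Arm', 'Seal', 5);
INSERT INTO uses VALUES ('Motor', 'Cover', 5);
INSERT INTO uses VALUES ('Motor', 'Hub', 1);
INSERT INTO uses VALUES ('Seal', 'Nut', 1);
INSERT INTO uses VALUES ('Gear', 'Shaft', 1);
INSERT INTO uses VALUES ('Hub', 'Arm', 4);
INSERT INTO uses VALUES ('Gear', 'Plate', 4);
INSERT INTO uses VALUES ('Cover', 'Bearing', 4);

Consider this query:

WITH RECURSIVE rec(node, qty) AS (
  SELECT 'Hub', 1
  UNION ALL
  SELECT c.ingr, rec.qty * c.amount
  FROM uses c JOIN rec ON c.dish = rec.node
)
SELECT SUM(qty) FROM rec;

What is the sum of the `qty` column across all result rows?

45

Base: (Hub, qty=1).
Iteration 1: components of {Hub} -> Arm = 1*4 = 4.
Iteration 2: components of {Arm} -> Seal = 4*5 = 20.
Iteration 3: components of {Seal} -> Nut = 20*1 = 20.
Iteration 4: no further components; recursion stops.
SUM(qty) = 1 + 4 + 20 + 20 = 45.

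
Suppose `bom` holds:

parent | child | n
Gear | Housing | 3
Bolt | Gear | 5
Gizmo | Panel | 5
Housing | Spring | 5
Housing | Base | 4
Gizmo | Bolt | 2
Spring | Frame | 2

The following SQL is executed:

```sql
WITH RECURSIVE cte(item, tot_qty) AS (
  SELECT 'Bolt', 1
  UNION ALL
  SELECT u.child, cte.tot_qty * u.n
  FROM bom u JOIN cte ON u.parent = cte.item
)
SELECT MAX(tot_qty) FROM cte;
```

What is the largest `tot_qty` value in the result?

Base: (Bolt, tot_qty=1).
Iteration 1: components of {Bolt} -> Gear = 1*5 = 5.
Iteration 2: components of {Gear} -> Housing = 5*3 = 15.
Iteration 3: components of {Housing} -> Base = 15*4 = 60, Spring = 15*5 = 75.
Iteration 4: components of {Base,Spring} -> Frame = 75*2 = 150.
Iteration 5: no further components; recursion stops.
tot_qty values: 1, 5, 15, 60, 75, 150; the maximum is 150.

150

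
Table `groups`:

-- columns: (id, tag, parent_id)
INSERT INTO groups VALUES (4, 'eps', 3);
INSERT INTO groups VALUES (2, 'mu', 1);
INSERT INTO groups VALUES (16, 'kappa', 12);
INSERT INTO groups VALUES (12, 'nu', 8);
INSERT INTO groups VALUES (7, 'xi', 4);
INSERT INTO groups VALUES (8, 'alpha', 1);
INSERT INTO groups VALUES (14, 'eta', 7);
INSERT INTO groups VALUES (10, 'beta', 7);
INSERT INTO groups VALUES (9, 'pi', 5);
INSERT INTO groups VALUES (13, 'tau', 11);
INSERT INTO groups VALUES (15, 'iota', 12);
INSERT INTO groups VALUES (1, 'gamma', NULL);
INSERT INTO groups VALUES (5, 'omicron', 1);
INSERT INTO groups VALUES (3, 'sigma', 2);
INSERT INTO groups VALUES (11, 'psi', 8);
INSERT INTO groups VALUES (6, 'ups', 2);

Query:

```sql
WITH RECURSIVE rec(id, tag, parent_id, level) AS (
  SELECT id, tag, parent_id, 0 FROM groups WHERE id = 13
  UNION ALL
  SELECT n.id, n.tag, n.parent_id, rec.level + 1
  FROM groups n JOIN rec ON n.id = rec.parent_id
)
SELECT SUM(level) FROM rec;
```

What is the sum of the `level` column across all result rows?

Base: id=13 (tau), parent_id=11, level 0.
Iteration 1: join on id=11 -> psi (id 11, parent_id=8, level 1).
Iteration 2: join on id=8 -> alpha (id 8, parent_id=1, level 2).
Iteration 3: join on id=1 -> gamma (id 1, parent_id=NULL, level 3).
Iteration 4: parent_id is NULL; no match; recursion stops.
SUM(level) = 0 + 1 + 2 + 3 = 6.

6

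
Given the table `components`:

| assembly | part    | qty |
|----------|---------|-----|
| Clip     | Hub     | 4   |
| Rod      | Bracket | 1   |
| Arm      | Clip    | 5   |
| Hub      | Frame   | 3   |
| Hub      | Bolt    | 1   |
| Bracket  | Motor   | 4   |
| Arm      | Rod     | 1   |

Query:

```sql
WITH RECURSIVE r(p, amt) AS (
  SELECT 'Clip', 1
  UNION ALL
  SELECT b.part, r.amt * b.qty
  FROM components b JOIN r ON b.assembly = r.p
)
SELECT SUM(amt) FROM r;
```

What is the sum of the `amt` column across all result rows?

Base: (Clip, amt=1).
Iteration 1: components of {Clip} -> Hub = 1*4 = 4.
Iteration 2: components of {Hub} -> Bolt = 4*1 = 4, Frame = 4*3 = 12.
Iteration 3: no further components; recursion stops.
SUM(amt) = 1 + 4 + 12 + 4 = 21.

21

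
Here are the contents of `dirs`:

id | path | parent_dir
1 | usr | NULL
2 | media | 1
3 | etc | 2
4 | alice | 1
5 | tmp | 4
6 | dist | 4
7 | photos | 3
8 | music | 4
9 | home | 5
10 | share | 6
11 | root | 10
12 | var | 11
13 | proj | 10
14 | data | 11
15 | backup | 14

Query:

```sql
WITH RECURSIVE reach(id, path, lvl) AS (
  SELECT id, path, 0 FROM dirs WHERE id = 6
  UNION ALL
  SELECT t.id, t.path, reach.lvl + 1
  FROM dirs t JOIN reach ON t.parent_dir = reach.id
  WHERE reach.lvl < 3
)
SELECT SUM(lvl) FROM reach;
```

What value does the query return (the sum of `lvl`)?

11

Base: id=6 (dist) at lvl 0.
Iteration 1: rows with parent_dir in {6} -> share (id 10, lvl 1).
Iteration 2: rows with parent_dir in {10} -> root (id 11, lvl 2), proj (id 13, lvl 2).
Iteration 3: rows with parent_dir in {11,13} -> var (id 12, lvl 3), data (id 14, lvl 3).
Iteration 4: lvl < 3 fails for all current rows; recursion stops.
SUM(lvl) = 0 + 1 + 2 + 2 + 3 + 3 = 11.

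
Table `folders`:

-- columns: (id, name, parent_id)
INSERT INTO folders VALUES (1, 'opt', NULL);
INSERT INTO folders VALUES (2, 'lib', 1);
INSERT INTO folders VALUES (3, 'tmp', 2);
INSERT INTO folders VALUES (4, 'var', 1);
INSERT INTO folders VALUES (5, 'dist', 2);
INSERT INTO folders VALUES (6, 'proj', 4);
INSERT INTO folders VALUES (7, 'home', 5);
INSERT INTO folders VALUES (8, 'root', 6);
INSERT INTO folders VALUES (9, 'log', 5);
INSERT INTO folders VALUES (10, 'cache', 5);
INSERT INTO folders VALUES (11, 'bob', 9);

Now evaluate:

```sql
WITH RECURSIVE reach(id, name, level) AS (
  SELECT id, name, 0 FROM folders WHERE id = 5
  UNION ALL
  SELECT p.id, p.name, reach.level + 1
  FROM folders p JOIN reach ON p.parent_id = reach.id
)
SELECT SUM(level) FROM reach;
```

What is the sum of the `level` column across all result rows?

Base: id=5 (dist) at level 0.
Iteration 1: rows with parent_id in {5} -> home (id 7, level 1), log (id 9, level 1), cache (id 10, level 1).
Iteration 2: rows with parent_id in {7,9,10} -> bob (id 11, level 2).
Iteration 3: no rows with parent_id in {11}; recursion stops.
SUM(level) = 0 + 1 + 1 + 1 + 2 = 5.

5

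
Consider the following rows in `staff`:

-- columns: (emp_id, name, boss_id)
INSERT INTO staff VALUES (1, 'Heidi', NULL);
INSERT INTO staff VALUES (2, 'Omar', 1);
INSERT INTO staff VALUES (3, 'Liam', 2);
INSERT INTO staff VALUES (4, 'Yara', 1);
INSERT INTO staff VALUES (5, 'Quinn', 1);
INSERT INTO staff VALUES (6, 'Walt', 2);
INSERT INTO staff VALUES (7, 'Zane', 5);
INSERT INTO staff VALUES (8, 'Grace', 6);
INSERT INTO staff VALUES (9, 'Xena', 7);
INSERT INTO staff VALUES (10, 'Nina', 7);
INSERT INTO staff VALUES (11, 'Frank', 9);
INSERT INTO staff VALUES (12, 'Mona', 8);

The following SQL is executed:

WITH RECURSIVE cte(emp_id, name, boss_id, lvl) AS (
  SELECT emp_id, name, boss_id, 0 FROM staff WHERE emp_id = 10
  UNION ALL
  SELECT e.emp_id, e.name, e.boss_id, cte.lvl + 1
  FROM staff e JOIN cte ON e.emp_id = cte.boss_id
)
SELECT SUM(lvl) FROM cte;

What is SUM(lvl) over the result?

Base: emp_id=10 (Nina), boss_id=7, lvl 0.
Iteration 1: join on emp_id=7 -> Zane (id 7, boss_id=5, lvl 1).
Iteration 2: join on emp_id=5 -> Quinn (id 5, boss_id=1, lvl 2).
Iteration 3: join on emp_id=1 -> Heidi (id 1, boss_id=NULL, lvl 3).
Iteration 4: boss_id is NULL; no match; recursion stops.
SUM(lvl) = 0 + 1 + 2 + 3 = 6.

6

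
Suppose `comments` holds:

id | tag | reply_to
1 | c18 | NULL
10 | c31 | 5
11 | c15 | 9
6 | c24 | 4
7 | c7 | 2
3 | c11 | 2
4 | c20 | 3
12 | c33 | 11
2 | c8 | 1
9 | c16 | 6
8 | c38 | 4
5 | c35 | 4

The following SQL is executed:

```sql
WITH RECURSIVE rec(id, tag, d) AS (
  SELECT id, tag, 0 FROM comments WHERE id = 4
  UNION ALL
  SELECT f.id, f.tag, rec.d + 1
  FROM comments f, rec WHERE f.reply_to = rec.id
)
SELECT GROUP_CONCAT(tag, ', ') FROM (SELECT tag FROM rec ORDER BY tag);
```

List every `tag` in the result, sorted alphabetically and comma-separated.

Base: id=4 (c20) at d 0.
Iteration 1: rows with reply_to in {4} -> c35 (id 5, d 1), c24 (id 6, d 1), c38 (id 8, d 1).
Iteration 2: rows with reply_to in {5,6,8} -> c16 (id 9, d 2), c31 (id 10, d 2).
Iteration 3: rows with reply_to in {9,10} -> c15 (id 11, d 3).
Iteration 4: rows with reply_to in {11} -> c33 (id 12, d 4).
Iteration 5: no rows with reply_to in {12}; recursion stops.

c15, c16, c20, c24, c31, c33, c35, c38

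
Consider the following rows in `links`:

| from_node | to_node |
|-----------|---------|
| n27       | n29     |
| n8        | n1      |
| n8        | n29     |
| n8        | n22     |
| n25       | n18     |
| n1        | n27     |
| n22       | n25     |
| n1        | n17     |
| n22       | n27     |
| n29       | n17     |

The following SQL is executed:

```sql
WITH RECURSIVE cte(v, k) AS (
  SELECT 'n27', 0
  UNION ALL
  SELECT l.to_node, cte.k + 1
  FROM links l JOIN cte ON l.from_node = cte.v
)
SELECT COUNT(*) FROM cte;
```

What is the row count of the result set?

3

Base: (n27, k=0).
Iteration 1: edges from {n27} -> (n29, k=1).
Iteration 2: edges from {n29} -> (n17, k=2).
Iteration 3: no outgoing edges from {n17}; recursion stops.
Total rows emitted: 3.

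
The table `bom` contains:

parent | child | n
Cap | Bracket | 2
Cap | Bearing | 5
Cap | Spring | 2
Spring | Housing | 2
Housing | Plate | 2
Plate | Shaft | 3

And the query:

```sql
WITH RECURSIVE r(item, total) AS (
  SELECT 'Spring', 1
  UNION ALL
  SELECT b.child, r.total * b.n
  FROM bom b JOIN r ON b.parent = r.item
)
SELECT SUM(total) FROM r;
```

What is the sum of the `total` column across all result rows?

Base: (Spring, total=1).
Iteration 1: components of {Spring} -> Housing = 1*2 = 2.
Iteration 2: components of {Housing} -> Plate = 2*2 = 4.
Iteration 3: components of {Plate} -> Shaft = 4*3 = 12.
Iteration 4: no further components; recursion stops.
SUM(total) = 1 + 2 + 4 + 12 = 19.

19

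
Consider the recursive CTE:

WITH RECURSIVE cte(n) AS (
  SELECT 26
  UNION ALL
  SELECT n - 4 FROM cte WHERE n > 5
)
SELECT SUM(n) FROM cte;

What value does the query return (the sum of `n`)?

Base: n=26.
Iteration 1: 26 > 5 holds -> n = 26 - 4 = 22.
Iteration 2: 22 > 5 holds -> n = 22 - 4 = 18.
Iteration 3: 18 > 5 holds -> n = 18 - 4 = 14.
Iteration 4: 14 > 5 holds -> n = 14 - 4 = 10.
Iteration 5: 10 > 5 holds -> n = 10 - 4 = 6.
Iteration 6: 6 > 5 holds -> n = 6 - 4 = 2.
Iteration 7: 2 > 5 fails; recursion stops.
SUM(n) = 26 + 22 + 18 + 14 + 10 + 6 + 2 = 98.

98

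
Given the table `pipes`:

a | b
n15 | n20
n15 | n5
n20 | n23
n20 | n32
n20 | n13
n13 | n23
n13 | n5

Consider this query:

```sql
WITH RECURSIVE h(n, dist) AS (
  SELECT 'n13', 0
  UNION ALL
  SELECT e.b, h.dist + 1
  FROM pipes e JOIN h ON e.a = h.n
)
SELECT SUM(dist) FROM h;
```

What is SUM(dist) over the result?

2

Base: (n13, dist=0).
Iteration 1: edges from {n13} -> (n23, dist=1), (n5, dist=1).
Iteration 2: no outgoing edges from {n23,n5}; recursion stops.
SUM(dist) = 0 + 1 + 1 = 2.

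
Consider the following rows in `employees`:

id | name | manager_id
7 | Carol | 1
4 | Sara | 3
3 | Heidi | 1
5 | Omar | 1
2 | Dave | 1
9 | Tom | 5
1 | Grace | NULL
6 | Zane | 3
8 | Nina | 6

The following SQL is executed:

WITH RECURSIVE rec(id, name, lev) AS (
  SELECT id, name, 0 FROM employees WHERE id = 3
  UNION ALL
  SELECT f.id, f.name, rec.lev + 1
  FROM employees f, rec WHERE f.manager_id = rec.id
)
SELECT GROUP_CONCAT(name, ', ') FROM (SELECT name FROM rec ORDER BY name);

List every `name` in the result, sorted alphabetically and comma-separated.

Base: id=3 (Heidi) at lev 0.
Iteration 1: rows with manager_id in {3} -> Sara (id 4, lev 1), Zane (id 6, lev 1).
Iteration 2: rows with manager_id in {4,6} -> Nina (id 8, lev 2).
Iteration 3: no rows with manager_id in {8}; recursion stops.

Heidi, Nina, Sara, Zane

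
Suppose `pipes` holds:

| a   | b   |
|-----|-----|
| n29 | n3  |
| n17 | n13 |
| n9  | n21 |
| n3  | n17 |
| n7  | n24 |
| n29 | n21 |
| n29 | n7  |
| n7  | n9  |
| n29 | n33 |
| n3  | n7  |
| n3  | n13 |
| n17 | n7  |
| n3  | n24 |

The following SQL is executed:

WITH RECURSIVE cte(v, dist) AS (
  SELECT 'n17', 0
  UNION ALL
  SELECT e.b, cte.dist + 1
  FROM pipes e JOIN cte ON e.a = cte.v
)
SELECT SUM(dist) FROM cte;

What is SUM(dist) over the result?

Base: (n17, dist=0).
Iteration 1: edges from {n17} -> (n13, dist=1), (n7, dist=1).
Iteration 2: edges from {n13,n7} -> (n24, dist=2), (n9, dist=2).
Iteration 3: edges from {n24,n9} -> (n21, dist=3).
Iteration 4: no outgoing edges from {n21}; recursion stops.
SUM(dist) = 0 + 1 + 1 + 2 + 2 + 3 = 9.

9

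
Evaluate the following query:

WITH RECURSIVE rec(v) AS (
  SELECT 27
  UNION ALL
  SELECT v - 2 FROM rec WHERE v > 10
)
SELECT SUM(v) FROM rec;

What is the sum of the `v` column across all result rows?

180

Base: v=27.
Iteration 1: 27 > 10 holds -> v = 27 - 2 = 25.
Iteration 2: 25 > 10 holds -> v = 25 - 2 = 23.
Iteration 3: 23 > 10 holds -> v = 23 - 2 = 21.
Iteration 4: 21 > 10 holds -> v = 21 - 2 = 19.
Iteration 5: 19 > 10 holds -> v = 19 - 2 = 17.
Iteration 6: 17 > 10 holds -> v = 17 - 2 = 15.
Iteration 7: 15 > 10 holds -> v = 15 - 2 = 13.
Iteration 8: 13 > 10 holds -> v = 13 - 2 = 11.
Iteration 9: 11 > 10 holds -> v = 11 - 2 = 9.
Iteration 10: 9 > 10 fails; recursion stops.
SUM(v) = 27 + 25 + 23 + 21 + 19 + 17 + 15 + 13 + 11 + 9 = 180.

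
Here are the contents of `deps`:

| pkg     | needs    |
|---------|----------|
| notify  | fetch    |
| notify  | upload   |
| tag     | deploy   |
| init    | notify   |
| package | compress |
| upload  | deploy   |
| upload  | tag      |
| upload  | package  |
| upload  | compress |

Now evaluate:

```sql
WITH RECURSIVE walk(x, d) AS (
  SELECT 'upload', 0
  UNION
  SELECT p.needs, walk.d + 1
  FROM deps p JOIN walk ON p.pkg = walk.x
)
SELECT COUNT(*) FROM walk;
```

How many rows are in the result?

Base: (upload, d=0).
Iteration 1: edges from {upload} -> (compress, d=1), (deploy, d=1), (package, d=1), (tag, d=1).
Iteration 2: edges from {compress,deploy,package,tag} -> (compress, d=2), (deploy, d=2).
Iteration 3: no outgoing edges from {compress,deploy}; recursion stops.
Total rows emitted: 7.

7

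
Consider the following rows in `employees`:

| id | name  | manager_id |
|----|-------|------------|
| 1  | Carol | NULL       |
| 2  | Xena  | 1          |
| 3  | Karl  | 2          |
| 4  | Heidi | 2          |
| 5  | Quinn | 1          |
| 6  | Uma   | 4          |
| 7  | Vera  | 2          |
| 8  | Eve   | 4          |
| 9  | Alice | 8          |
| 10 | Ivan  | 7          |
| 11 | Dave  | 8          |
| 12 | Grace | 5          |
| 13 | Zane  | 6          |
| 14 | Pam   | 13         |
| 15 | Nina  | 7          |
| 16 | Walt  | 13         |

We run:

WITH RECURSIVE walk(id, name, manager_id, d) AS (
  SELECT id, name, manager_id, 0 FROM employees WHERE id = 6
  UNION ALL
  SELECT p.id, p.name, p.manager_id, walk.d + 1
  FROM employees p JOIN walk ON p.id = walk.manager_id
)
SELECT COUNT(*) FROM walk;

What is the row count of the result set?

4

Base: id=6 (Uma), manager_id=4, d 0.
Iteration 1: join on id=4 -> Heidi (id 4, manager_id=2, d 1).
Iteration 2: join on id=2 -> Xena (id 2, manager_id=1, d 2).
Iteration 3: join on id=1 -> Carol (id 1, manager_id=NULL, d 3).
Iteration 4: manager_id is NULL; no match; recursion stops.
Total rows emitted: 4.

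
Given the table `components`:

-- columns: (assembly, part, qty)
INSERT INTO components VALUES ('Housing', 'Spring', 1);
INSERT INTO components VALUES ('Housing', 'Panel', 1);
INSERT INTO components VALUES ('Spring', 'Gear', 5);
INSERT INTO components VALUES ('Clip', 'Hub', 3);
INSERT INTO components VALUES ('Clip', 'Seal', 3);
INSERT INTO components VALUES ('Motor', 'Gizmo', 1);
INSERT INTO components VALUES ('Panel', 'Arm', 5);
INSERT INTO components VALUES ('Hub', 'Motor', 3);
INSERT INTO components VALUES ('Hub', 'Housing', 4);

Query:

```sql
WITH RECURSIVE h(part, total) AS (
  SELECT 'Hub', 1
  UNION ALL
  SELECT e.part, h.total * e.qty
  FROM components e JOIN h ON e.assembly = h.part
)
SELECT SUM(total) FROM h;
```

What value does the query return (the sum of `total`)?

Base: (Hub, total=1).
Iteration 1: components of {Hub} -> Housing = 1*4 = 4, Motor = 1*3 = 3.
Iteration 2: components of {Housing,Motor} -> Gizmo = 3*1 = 3, Panel = 4*1 = 4, Spring = 4*1 = 4.
Iteration 3: components of {Gizmo,Panel,Spring} -> Arm = 4*5 = 20, Gear = 4*5 = 20.
Iteration 4: no further components; recursion stops.
SUM(total) = 1 + 4 + 3 + 4 + 4 + 3 + 20 + 20 = 59.

59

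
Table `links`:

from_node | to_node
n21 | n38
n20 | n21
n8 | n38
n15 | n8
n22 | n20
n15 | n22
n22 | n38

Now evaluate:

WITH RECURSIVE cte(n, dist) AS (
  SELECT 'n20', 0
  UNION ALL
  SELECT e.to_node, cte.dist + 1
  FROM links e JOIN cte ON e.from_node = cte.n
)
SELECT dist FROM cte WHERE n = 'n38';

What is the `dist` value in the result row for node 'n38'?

Base: (n20, dist=0).
Iteration 1: edges from {n20} -> (n21, dist=1).
Iteration 2: edges from {n21} -> (n38, dist=2).
Iteration 3: no outgoing edges from {n38}; recursion stops.

2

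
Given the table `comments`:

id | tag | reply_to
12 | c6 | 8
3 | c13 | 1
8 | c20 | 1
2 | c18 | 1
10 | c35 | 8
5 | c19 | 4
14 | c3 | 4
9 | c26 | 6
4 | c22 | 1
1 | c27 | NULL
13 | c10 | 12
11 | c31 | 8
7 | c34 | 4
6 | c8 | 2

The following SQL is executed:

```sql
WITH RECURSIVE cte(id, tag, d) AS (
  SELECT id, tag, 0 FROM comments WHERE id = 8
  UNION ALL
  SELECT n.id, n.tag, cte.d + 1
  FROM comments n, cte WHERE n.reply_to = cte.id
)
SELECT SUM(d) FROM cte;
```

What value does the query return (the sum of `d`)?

5

Base: id=8 (c20) at d 0.
Iteration 1: rows with reply_to in {8} -> c35 (id 10, d 1), c31 (id 11, d 1), c6 (id 12, d 1).
Iteration 2: rows with reply_to in {10,11,12} -> c10 (id 13, d 2).
Iteration 3: no rows with reply_to in {13}; recursion stops.
SUM(d) = 0 + 1 + 1 + 1 + 2 = 5.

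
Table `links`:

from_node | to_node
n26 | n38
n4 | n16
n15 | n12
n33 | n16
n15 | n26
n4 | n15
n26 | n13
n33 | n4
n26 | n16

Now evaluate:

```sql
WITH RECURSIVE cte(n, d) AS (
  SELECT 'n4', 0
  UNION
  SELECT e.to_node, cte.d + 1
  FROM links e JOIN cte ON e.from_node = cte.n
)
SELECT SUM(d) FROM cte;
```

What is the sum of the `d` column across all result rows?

Base: (n4, d=0).
Iteration 1: edges from {n4} -> (n15, d=1), (n16, d=1).
Iteration 2: edges from {n15,n16} -> (n12, d=2), (n26, d=2).
Iteration 3: edges from {n12,n26} -> (n13, d=3), (n16, d=3), (n38, d=3).
Iteration 4: no outgoing edges from {n13,n16,n38}; recursion stops.
SUM(d) = 0 + 1 + 1 + 2 + 2 + 3 + 3 + 3 = 15.

15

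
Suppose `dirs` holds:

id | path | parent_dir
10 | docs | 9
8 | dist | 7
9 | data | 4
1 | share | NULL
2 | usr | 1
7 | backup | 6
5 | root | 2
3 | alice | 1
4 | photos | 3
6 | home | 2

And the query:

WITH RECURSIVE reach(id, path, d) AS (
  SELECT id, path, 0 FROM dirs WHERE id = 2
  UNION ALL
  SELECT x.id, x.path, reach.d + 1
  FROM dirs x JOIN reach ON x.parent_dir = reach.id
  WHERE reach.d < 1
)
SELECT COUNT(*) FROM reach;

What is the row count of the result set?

Base: id=2 (usr) at d 0.
Iteration 1: rows with parent_dir in {2} -> root (id 5, d 1), home (id 6, d 1).
Iteration 2: d < 1 fails for all current rows; recursion stops.
Total rows emitted: 3.

3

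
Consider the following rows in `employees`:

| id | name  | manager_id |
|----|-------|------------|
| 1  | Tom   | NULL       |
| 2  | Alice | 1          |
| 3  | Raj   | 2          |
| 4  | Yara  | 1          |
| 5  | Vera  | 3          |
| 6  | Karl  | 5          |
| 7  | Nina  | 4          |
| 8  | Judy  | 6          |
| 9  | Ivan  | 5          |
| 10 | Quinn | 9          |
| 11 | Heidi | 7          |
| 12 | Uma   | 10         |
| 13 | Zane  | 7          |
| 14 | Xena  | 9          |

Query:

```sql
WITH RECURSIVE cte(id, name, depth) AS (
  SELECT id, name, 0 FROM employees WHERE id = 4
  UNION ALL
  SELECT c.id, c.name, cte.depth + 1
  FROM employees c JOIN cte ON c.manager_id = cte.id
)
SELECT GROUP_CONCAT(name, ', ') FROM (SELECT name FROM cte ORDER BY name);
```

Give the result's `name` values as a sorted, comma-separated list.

Heidi, Nina, Yara, Zane

Base: id=4 (Yara) at depth 0.
Iteration 1: rows with manager_id in {4} -> Nina (id 7, depth 1).
Iteration 2: rows with manager_id in {7} -> Heidi (id 11, depth 2), Zane (id 13, depth 2).
Iteration 3: no rows with manager_id in {11,13}; recursion stops.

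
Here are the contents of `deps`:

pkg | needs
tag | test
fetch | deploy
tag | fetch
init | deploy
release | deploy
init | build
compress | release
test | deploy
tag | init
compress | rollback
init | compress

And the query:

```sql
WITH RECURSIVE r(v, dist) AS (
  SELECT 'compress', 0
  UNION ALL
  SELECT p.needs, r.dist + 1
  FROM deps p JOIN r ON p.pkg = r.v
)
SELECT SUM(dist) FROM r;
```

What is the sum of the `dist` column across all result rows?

4

Base: (compress, dist=0).
Iteration 1: edges from {compress} -> (release, dist=1), (rollback, dist=1).
Iteration 2: edges from {release,rollback} -> (deploy, dist=2).
Iteration 3: no outgoing edges from {deploy}; recursion stops.
SUM(dist) = 0 + 1 + 1 + 2 = 4.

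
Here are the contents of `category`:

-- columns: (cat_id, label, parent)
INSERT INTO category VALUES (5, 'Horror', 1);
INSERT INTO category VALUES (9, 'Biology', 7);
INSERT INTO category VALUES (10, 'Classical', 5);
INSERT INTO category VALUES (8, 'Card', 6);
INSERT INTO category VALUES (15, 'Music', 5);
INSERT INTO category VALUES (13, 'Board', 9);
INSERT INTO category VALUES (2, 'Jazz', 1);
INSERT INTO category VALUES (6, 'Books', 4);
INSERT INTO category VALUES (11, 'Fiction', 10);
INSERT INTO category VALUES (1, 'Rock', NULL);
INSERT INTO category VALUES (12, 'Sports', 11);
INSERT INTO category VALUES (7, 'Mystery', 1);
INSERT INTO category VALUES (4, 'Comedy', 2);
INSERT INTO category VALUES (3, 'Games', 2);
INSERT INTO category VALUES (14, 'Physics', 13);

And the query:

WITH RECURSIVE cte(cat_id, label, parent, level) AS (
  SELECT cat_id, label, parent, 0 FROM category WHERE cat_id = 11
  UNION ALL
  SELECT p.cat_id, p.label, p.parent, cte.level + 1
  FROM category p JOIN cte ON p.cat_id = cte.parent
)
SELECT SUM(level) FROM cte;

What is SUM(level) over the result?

6

Base: cat_id=11 (Fiction), parent=10, level 0.
Iteration 1: join on cat_id=10 -> Classical (id 10, parent=5, level 1).
Iteration 2: join on cat_id=5 -> Horror (id 5, parent=1, level 2).
Iteration 3: join on cat_id=1 -> Rock (id 1, parent=NULL, level 3).
Iteration 4: parent is NULL; no match; recursion stops.
SUM(level) = 0 + 1 + 2 + 3 = 6.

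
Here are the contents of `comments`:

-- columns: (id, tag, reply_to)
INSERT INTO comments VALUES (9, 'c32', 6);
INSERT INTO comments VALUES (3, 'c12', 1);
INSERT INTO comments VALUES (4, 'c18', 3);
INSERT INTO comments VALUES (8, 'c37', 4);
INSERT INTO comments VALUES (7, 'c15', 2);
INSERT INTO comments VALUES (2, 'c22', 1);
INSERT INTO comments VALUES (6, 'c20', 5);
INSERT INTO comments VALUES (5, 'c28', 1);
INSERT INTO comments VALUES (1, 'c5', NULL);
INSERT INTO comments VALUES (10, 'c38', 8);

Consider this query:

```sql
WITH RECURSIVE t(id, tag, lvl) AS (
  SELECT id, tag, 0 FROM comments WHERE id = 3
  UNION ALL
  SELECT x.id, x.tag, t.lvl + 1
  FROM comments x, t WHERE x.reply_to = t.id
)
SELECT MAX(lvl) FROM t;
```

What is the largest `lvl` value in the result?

Base: id=3 (c12) at lvl 0.
Iteration 1: rows with reply_to in {3} -> c18 (id 4, lvl 1).
Iteration 2: rows with reply_to in {4} -> c37 (id 8, lvl 2).
Iteration 3: rows with reply_to in {8} -> c38 (id 10, lvl 3).
Iteration 4: no rows with reply_to in {10}; recursion stops.
lvl values: 0, 1, 2, 3; the maximum is 3.

3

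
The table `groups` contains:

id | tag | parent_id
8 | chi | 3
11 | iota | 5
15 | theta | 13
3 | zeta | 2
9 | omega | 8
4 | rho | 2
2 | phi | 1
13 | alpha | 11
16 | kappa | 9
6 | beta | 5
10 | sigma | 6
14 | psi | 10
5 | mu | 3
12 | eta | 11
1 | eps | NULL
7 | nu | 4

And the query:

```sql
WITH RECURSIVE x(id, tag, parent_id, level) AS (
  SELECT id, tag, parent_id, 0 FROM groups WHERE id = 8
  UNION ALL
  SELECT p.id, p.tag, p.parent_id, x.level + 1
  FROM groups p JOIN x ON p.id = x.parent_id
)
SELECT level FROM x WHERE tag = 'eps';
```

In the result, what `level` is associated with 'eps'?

3

Base: id=8 (chi), parent_id=3, level 0.
Iteration 1: join on id=3 -> zeta (id 3, parent_id=2, level 1).
Iteration 2: join on id=2 -> phi (id 2, parent_id=1, level 2).
Iteration 3: join on id=1 -> eps (id 1, parent_id=NULL, level 3).
Iteration 4: parent_id is NULL; no match; recursion stops.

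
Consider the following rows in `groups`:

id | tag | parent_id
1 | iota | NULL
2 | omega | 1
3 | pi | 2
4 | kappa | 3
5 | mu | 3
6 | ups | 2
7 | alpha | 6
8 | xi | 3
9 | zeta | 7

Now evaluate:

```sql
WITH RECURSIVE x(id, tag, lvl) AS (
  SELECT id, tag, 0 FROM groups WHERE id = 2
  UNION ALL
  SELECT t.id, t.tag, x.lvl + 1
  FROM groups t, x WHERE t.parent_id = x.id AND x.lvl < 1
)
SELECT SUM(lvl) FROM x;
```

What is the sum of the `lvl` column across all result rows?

Base: id=2 (omega) at lvl 0.
Iteration 1: rows with parent_id in {2} -> pi (id 3, lvl 1), ups (id 6, lvl 1).
Iteration 2: lvl < 1 fails for all current rows; recursion stops.
SUM(lvl) = 0 + 1 + 1 = 2.

2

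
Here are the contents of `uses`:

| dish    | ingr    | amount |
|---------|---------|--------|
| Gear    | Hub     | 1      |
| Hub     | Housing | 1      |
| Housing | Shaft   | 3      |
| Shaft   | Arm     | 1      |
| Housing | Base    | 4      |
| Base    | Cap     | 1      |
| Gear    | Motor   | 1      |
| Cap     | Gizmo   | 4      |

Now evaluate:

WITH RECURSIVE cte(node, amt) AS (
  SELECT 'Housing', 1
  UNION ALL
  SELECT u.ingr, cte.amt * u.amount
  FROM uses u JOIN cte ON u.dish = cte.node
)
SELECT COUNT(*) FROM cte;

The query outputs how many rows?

6

Base: (Housing, amt=1).
Iteration 1: components of {Housing} -> Base = 1*4 = 4, Shaft = 1*3 = 3.
Iteration 2: components of {Base,Shaft} -> Arm = 3*1 = 3, Cap = 4*1 = 4.
Iteration 3: components of {Arm,Cap} -> Gizmo = 4*4 = 16.
Iteration 4: no further components; recursion stops.
Total rows emitted: 6.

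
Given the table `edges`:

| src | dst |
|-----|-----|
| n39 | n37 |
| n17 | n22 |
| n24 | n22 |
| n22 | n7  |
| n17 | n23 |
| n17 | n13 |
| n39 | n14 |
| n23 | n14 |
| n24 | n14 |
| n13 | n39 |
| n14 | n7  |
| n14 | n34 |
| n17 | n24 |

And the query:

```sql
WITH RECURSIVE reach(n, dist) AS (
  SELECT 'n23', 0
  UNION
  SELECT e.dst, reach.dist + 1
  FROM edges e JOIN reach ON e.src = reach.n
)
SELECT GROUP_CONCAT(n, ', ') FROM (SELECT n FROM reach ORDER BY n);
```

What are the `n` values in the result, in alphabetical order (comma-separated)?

Base: (n23, dist=0).
Iteration 1: edges from {n23} -> (n14, dist=1).
Iteration 2: edges from {n14} -> (n34, dist=2), (n7, dist=2).
Iteration 3: no outgoing edges from {n34,n7}; recursion stops.

n14, n23, n34, n7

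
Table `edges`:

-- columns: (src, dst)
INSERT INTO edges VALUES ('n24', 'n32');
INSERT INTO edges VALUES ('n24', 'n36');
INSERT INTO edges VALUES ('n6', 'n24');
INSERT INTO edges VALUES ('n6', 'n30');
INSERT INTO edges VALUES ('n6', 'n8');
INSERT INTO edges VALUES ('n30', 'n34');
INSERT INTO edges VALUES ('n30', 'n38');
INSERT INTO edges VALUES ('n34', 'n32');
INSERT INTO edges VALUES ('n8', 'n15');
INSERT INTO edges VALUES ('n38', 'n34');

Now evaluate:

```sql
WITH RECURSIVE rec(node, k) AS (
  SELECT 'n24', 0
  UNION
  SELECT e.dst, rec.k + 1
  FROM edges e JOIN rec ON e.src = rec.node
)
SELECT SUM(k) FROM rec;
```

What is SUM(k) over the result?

Base: (n24, k=0).
Iteration 1: edges from {n24} -> (n32, k=1), (n36, k=1).
Iteration 2: no outgoing edges from {n32,n36}; recursion stops.
SUM(k) = 0 + 1 + 1 = 2.

2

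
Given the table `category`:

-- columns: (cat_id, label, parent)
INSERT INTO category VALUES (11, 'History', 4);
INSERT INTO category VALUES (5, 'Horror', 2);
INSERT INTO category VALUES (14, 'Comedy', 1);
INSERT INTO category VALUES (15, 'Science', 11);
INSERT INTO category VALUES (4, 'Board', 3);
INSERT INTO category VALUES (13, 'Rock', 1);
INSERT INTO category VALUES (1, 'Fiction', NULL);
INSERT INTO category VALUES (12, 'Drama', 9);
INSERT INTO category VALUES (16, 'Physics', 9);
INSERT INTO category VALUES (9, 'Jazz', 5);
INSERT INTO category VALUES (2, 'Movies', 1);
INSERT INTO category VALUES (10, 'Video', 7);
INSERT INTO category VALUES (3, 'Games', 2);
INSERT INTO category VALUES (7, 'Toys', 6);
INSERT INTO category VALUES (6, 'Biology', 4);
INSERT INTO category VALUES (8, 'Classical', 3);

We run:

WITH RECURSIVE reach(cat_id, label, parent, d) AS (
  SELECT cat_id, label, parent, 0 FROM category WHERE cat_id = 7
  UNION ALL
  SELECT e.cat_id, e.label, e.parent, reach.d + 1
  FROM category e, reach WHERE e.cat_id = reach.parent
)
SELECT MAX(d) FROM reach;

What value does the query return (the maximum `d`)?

5

Base: cat_id=7 (Toys), parent=6, d 0.
Iteration 1: join on cat_id=6 -> Biology (id 6, parent=4, d 1).
Iteration 2: join on cat_id=4 -> Board (id 4, parent=3, d 2).
Iteration 3: join on cat_id=3 -> Games (id 3, parent=2, d 3).
Iteration 4: join on cat_id=2 -> Movies (id 2, parent=1, d 4).
Iteration 5: join on cat_id=1 -> Fiction (id 1, parent=NULL, d 5).
Iteration 6: parent is NULL; no match; recursion stops.
d values: 0, 1, 2, 3, 4, 5; the maximum is 5.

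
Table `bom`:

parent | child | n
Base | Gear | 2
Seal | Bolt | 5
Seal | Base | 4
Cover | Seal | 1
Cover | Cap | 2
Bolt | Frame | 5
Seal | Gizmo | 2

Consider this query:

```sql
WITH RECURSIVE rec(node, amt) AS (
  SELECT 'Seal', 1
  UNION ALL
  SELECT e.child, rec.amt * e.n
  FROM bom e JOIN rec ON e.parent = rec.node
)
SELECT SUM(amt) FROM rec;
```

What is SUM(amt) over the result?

45

Base: (Seal, amt=1).
Iteration 1: components of {Seal} -> Base = 1*4 = 4, Bolt = 1*5 = 5, Gizmo = 1*2 = 2.
Iteration 2: components of {Base,Bolt,Gizmo} -> Frame = 5*5 = 25, Gear = 4*2 = 8.
Iteration 3: no further components; recursion stops.
SUM(amt) = 1 + 4 + 2 + 5 + 8 + 25 = 45.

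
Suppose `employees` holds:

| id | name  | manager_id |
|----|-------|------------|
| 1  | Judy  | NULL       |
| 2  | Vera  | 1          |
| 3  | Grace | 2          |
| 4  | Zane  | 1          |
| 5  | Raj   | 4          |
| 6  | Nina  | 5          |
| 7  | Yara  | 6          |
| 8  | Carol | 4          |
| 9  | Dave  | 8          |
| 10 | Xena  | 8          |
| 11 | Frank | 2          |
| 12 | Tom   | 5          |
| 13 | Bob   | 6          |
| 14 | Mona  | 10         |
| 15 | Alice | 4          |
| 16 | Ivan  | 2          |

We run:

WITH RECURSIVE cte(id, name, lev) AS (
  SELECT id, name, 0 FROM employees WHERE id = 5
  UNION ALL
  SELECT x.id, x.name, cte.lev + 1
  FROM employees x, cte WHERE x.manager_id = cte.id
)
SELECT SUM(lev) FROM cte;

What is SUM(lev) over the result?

6

Base: id=5 (Raj) at lev 0.
Iteration 1: rows with manager_id in {5} -> Nina (id 6, lev 1), Tom (id 12, lev 1).
Iteration 2: rows with manager_id in {6,12} -> Yara (id 7, lev 2), Bob (id 13, lev 2).
Iteration 3: no rows with manager_id in {7,13}; recursion stops.
SUM(lev) = 0 + 1 + 1 + 2 + 2 = 6.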